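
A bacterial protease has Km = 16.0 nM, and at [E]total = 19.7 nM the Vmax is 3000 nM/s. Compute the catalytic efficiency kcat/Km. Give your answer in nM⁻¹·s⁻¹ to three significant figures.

kcat = Vmax/[E]total = 3000/19.7 = 152 s⁻¹.
kcat/Km = 152/16.0 = 9.52 nM⁻¹·s⁻¹.

9.52 nM⁻¹·s⁻¹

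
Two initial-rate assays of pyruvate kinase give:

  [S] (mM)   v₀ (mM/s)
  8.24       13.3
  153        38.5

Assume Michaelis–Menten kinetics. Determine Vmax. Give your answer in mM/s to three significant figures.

From v = Vmax[S]/(Km+[S]), each point gives Vmax = v(Km+[S])/[S].
Equating: 13.3(Km+8.24)/8.24 = 38.5(Km+153)/153.
1.614·Km + 13.3 = 0.2516·Km + 38.5, so (1.614 − 0.2516)·Km = 38.5 − 13.3.
Km = 25.20/1.362 = 18.5 mM; then Vmax = 13.3(18.5+8.24)/8.24 = 43.2 mM/s.

43.2 mM/s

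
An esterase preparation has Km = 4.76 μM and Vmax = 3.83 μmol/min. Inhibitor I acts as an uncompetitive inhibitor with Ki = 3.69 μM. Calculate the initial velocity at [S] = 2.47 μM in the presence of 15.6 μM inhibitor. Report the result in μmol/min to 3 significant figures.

With α = 1 + [I]/Ki = 1 + 15.6/3.69 = 5.228, the uncompetitive rate law is v = (Vmax/α)·[S] / (Km/α + [S]).
v = (3.83/5.228)×2.47 / (4.76/5.228 + 2.47) = 1.810/3.381 = 0.535 μmol/min.

0.535 μmol/min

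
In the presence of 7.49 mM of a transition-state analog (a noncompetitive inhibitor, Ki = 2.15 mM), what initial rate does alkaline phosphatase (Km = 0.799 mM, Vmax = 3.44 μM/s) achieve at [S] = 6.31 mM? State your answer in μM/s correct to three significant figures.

With α = 1 + [I]/Ki = 1 + 7.49/2.15 = 4.484, the noncompetitive rate law is v = (Vmax/α)·[S] / (Km + [S]).
v = (3.44/4.484)×6.31 / (0.799 + 6.31) = 4.841/7.109 = 0.681 μM/s.

0.681 μM/s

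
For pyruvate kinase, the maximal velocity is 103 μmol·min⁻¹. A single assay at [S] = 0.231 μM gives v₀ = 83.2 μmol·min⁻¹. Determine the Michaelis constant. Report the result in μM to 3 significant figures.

v/Vmax = 83.2/103 = 0.8078 = [S]/(Km+[S]).
So Km + [S] = [S]/0.8078 = 0.2860 μM, giving Km = 0.2860 − 0.231 = 0.0550 μM.

0.0550 μM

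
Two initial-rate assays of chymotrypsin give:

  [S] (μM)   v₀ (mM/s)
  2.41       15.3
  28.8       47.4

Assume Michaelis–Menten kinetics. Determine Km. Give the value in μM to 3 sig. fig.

In reciprocal form, 1/v = (Km/Vmax)·(1/[S]) + 1/Vmax. The two points give (1/[S], 1/v) = (0.4149, 0.06536) and (0.03472, 0.02110).
Slope = (0.06536 − 0.02110)/(0.4149 − 0.03472) = 0.1164; intercept = 0.06536 − 0.1164×0.4149 = 0.01705.
Vmax = 1/intercept = 58.6 mM/s; Km = slope × Vmax = 0.1164 × 58.6 = 6.83 μM.

6.83 μM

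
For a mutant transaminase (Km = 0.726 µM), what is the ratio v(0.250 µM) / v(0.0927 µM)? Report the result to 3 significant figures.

Since Vmax cancels, v₂/v₁ = [S]₂(Km+[S]₁) / [S]₁(Km+[S]₂).
= 0.250×(0.726+0.0927) / (0.0927×(0.726+0.250)) = 0.2047/0.09048 = 2.26.

2.26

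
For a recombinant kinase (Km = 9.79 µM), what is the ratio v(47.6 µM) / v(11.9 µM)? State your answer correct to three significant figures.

Since Vmax cancels, v₂/v₁ = [S]₂(Km+[S]₁) / [S]₁(Km+[S]₂).
= 47.6×(9.79+11.9) / (11.9×(9.79+47.6)) = 1032/682.9 = 1.51.

1.51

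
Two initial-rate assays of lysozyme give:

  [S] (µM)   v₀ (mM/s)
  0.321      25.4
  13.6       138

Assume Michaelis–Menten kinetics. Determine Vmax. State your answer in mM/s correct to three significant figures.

155 mM/s

In reciprocal form, 1/v = (Km/Vmax)·(1/[S]) + 1/Vmax. The two points give (1/[S], 1/v) = (3.115, 0.03937) and (0.07353, 0.007246).
Slope = (0.03937 − 0.007246)/(3.115 − 0.07353) = 0.01056; intercept = 0.03937 − 0.01056×3.115 = 0.006470.
Vmax = 1/intercept = 155 mM/s; Km = slope × Vmax = 0.01056 × 155 = 1.63 µM.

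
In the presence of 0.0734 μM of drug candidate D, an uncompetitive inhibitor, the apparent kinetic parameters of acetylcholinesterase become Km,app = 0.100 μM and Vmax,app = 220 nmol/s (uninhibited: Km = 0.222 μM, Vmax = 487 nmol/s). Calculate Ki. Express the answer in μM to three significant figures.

Uncompetitive: Vmax,app = Vmax/α (and Km,app = Km/α) with α = 1 + [I]/Ki.
α = Vmax/Vmax,app = 487/220 = 2.214.
Ki = [I]/(α − 1) = 0.0734/1.214 = 0.0605 μM.

0.0605 μM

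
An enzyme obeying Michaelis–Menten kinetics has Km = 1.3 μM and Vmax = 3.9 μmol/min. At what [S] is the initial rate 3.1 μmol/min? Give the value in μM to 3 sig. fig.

5.04 μM

Rearranging v = Vmax[S]/(Km+[S]) gives [S] = Km·v/(Vmax − v).
[S] = 1.3 × 3.1 / (3.9 − 3.1) = 4.030/0.8000 = 5.04 μM.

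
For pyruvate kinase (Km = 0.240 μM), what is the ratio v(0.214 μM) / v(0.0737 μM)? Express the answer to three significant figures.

2.01

Since Vmax cancels, v₂/v₁ = [S]₂(Km+[S]₁) / [S]₁(Km+[S]₂).
= 0.214×(0.240+0.0737) / (0.0737×(0.240+0.214)) = 0.06713/0.03346 = 2.01.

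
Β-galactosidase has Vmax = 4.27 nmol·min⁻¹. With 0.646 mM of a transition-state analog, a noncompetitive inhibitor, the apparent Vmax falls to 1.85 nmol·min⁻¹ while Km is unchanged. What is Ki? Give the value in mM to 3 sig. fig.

Noncompetitive: Vmax,app = Vmax/α with α = 1 + [I]/Ki.
α = Vmax/Vmax,app = 4.27/1.85 = 2.308.
Ki = [I]/(α − 1) = 0.646/1.308 = 0.494 mM.

0.494 mM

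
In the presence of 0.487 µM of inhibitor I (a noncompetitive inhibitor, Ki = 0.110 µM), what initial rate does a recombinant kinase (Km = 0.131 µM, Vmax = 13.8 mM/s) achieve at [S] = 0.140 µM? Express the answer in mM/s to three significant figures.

1.31 mM/s

With α = 1 + [I]/Ki = 1 + 0.487/0.110 = 5.427, the noncompetitive rate law is v = (Vmax/α)·[S] / (Km + [S]).
v = (13.8/5.427)×0.140 / (0.131 + 0.140) = 0.3560/0.2710 = 1.31 mM/s.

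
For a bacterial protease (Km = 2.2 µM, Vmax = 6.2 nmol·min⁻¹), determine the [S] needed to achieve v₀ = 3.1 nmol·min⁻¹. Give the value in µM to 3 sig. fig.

2.20 µM

Rearranging v = Vmax[S]/(Km+[S]) gives [S] = Km·v/(Vmax − v).
[S] = 2.2 × 3.1 / (6.2 − 3.1) = 6.820/3.100 = 2.20 µM.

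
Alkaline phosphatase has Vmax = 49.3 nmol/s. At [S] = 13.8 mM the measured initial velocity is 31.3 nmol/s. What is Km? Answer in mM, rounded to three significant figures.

v/Vmax = 31.3/49.3 = 0.6349 = [S]/(Km+[S]).
So Km + [S] = [S]/0.6349 = 21.74 mM, giving Km = 21.74 − 13.8 = 7.94 mM.

7.94 mM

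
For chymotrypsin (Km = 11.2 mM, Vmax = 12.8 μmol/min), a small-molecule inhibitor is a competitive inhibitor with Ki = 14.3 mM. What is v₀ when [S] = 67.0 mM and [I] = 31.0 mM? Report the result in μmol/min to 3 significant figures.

8.37 μmol/min

With α = 1 + [I]/Ki = 1 + 31.0/14.3 = 3.168, the competitive rate law is v = Vmax[S] / (αKm + [S]).
v = 12.8×67.0 / (3.168×11.2 + 67.0) = 857.6/102.5 = 8.37 μmol/min.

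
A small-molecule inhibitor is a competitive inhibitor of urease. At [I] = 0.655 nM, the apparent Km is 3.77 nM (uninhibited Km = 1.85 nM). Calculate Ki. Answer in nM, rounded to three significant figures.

0.631 nM

Competitive: Km,app = α·Km with α = 1 + [I]/Ki.
α = Km,app/Km = 3.77/1.85 = 2.038.
Ki = [I]/(α − 1) = 0.655/1.038 = 0.631 nM.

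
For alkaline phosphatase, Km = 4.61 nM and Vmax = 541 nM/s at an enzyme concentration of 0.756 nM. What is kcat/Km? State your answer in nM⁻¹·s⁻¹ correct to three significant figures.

kcat = Vmax/[E]total = 541/0.756 = 716 s⁻¹.
kcat/Km = 716/4.61 = 155 nM⁻¹·s⁻¹.

155 nM⁻¹·s⁻¹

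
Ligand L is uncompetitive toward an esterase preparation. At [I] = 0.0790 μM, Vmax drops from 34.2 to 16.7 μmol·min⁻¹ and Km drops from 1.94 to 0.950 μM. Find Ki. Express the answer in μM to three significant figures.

0.0754 μM

Uncompetitive: Vmax,app = Vmax/α (and Km,app = Km/α) with α = 1 + [I]/Ki.
α = Vmax/Vmax,app = 34.2/16.7 = 2.048.
Since α = 1 + [I]/Ki, [I]/Ki = 2.048 − 1 = 1.048 and Ki = 0.0790/1.048 = 0.0754 μM.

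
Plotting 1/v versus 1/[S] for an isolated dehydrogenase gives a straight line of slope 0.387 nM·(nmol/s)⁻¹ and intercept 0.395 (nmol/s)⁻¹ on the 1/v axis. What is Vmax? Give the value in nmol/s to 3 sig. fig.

The y-intercept of a Lineweaver–Burk plot equals 1/Vmax, so Vmax = 1/0.395 = 2.53 nmol/s.

2.53 nmol/s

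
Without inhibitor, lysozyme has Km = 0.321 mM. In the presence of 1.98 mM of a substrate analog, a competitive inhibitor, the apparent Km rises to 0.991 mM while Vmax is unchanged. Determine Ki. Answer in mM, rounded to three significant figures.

0.949 mM

Competitive: Km,app = α·Km with α = 1 + [I]/Ki.
α = Km,app/Km = 0.991/0.321 = 3.087.
Since α = 1 + [I]/Ki, [I]/Ki = 3.087 − 1 = 2.087 and Ki = 1.98/2.087 = 0.949 mM.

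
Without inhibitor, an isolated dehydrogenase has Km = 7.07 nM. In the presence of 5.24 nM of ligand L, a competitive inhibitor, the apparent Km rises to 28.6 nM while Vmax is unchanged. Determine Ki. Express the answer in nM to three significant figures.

1.72 nM

Competitive: Km,app = α·Km with α = 1 + [I]/Ki.
α = Km,app/Km = 28.6/7.07 = 4.045.
Ki = [I]/(α − 1) = 5.24/3.045 = 1.72 nM.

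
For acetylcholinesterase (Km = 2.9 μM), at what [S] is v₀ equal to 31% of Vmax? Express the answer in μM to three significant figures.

1.30 μM

v/Vmax = [S]/(Km+[S]) = 0.31, so [S] = Km·0.31/(1 − 0.31) = 2.9 × 0.4493.
[S] = 1.30 μM.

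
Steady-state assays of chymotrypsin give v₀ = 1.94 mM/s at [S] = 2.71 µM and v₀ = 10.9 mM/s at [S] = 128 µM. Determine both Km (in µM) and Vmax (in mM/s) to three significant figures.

Km = 14.2 µM; Vmax = 12.1 mM/s

From v = Vmax[S]/(Km+[S]), each point gives Vmax = v(Km+[S])/[S].
Equating: 1.94(Km+2.71)/2.71 = 10.9(Km+128)/128.
0.7159·Km + 1.94 = 0.08516·Km + 10.9, so (0.7159 − 0.08516)·Km = 10.9 − 1.94.
Km = 8.960/0.6307 = 14.2 µM; then Vmax = 1.94(14.2+2.71)/2.71 = 12.1 mM/s.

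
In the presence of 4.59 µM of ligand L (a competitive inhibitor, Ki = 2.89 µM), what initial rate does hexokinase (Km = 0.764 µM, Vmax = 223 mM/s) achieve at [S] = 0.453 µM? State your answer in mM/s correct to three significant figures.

41.6 mM/s

α = 1 + [I]/Ki = 1 + 4.59/2.89 = 2.588.
For a competitive inhibitor, Vmax is unchanged and the apparent Km becomes α·Km: Km,app = 1.98 µM, Vmax,app = 223 mM/s.
v = Vmax,app·[S]/(Km,app + [S]) = 223 × 0.453/(1.98 + 0.453) = 41.6 mM/s.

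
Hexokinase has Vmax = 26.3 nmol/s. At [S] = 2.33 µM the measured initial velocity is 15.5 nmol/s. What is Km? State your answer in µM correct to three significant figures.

From v = Vmax[S]/(Km+[S]), Km = [S](Vmax − v)/v.
Km = 2.33 × (26.3 − 15.5) / 15.5 = 25.16/15.5 = 1.62 µM.

1.62 µM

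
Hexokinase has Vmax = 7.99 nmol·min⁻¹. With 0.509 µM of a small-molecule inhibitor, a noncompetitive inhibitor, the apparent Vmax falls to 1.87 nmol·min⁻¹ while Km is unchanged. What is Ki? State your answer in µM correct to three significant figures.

0.156 µM

Noncompetitive: Vmax,app = Vmax/α with α = 1 + [I]/Ki.
α = Vmax/Vmax,app = 7.99/1.87 = 4.273.
Since α = 1 + [I]/Ki, [I]/Ki = 4.273 − 1 = 3.273 and Ki = 0.509/3.273 = 0.156 µM.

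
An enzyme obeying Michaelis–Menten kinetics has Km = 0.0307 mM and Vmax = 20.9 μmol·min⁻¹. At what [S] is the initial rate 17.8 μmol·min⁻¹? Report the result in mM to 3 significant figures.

0.176 mM

Rearranging v = Vmax[S]/(Km+[S]) gives [S] = Km·v/(Vmax − v).
[S] = 0.0307 × 17.8 / (20.9 − 17.8) = 0.5465/3.100 = 0.176 mM.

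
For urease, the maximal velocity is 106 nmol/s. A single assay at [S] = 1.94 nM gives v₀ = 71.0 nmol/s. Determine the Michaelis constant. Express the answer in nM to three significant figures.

From v = Vmax[S]/(Km+[S]), Km = [S](Vmax − v)/v.
Km = 1.94 × (106 − 71.0) / 71.0 = 67.90/71.0 = 0.956 nM.

0.956 nM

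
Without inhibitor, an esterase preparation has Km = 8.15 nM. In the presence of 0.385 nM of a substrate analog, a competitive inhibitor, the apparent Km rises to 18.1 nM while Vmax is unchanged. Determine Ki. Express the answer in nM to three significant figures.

Competitive: Km,app = α·Km with α = 1 + [I]/Ki.
α = Km,app/Km = 18.1/8.15 = 2.221.
Since α = 1 + [I]/Ki, [I]/Ki = 2.221 − 1 = 1.221 and Ki = 0.385/1.221 = 0.315 nM.

0.315 nM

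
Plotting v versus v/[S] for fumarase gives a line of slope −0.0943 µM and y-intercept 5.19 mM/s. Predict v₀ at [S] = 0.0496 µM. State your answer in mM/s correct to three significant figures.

1.79 mM/s

In the Eadie–Hofstee form v = Vmax − Km·(v/[S]), the slope is −Km and the intercept is Vmax, so Km = 0.0943 µM and Vmax = 5.19 mM/s.
v = 5.19 × 0.0496/(0.0943 + 0.0496) = 1.79 mM/s.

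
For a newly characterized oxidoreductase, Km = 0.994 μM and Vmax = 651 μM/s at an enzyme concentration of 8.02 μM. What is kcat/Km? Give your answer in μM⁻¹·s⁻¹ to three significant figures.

kcat = Vmax/[E]total = 651/8.02 = 81.2 s⁻¹.
kcat/Km = 81.2/0.994 = 81.7 μM⁻¹·s⁻¹.

81.7 μM⁻¹·s⁻¹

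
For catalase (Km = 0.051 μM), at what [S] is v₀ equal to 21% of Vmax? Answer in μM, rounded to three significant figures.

0.0136 μM

v/Vmax = [S]/(Km+[S]) = 0.21, so [S] = Km·0.21/(1 − 0.21) = 0.051 × 0.2658.
[S] = 0.0136 μM.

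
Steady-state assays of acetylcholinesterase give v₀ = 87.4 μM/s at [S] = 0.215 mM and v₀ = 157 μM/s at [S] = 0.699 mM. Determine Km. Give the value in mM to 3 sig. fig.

0.383 mM

In reciprocal form, 1/v = (Km/Vmax)·(1/[S]) + 1/Vmax. The two points give (1/[S], 1/v) = (4.651, 0.01144) and (1.431, 0.006369).
Slope = (0.01144 − 0.006369)/(4.651 − 1.431) = 0.001575; intercept = 0.01144 − 0.001575×4.651 = 0.004116.
Vmax = 1/intercept = 243 μM/s; Km = slope × Vmax = 0.001575 × 243 = 0.383 mM.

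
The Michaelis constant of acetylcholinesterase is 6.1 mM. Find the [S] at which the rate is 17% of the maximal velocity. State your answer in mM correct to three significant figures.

v/Vmax = [S]/(Km+[S]) = 0.17, so [S] = Km·0.17/(1 − 0.17) = 6.1 × 0.2048.
[S] = 1.25 mM.

1.25 mM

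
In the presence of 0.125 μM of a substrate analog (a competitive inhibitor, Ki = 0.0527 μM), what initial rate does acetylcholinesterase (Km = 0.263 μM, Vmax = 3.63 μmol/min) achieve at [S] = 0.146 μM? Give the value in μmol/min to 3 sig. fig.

With α = 1 + [I]/Ki = 1 + 0.125/0.0527 = 3.372, the competitive rate law is v = Vmax[S] / (αKm + [S]).
v = 3.63×0.146 / (3.372×0.263 + 0.146) = 0.5300/1.033 = 0.513 μmol/min.

0.513 μmol/min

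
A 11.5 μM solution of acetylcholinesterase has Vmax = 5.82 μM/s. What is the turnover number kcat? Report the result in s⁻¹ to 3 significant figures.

0.506 s⁻¹

kcat = Vmax/[E]total = 5.82 μM/s / 11.5 μM = 0.506 s⁻¹.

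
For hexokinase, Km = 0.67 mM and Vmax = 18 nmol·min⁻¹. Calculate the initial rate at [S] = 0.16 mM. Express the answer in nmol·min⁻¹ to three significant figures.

[S]/(Km+[S]) = 0.16/0.8300 = 0.1928, the fractional saturation.
v = 0.1928 × Vmax = 0.1928 × 18 = 3.47 nmol·min⁻¹.

3.47 nmol·min⁻¹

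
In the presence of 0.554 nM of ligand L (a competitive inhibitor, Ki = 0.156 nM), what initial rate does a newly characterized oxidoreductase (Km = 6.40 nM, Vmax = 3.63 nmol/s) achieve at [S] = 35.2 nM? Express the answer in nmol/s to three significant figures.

1.99 nmol/s

α = 1 + [I]/Ki = 1 + 0.554/0.156 = 4.551.
For a competitive inhibitor, Vmax is unchanged and the apparent Km becomes α·Km: Km,app = 29.1 nM, Vmax,app = 3.63 nmol/s.
v = Vmax,app·[S]/(Km,app + [S]) = 3.63 × 35.2/(29.1 + 35.2) = 1.99 nmol/s.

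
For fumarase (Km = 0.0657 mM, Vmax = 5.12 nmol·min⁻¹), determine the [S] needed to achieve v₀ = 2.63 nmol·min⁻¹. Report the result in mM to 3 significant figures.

The required fractional saturation is v/Vmax = 2.63/5.12 = 0.5137.
Then [S]/(Km+[S]) = 0.5137 ⇒ [S] = 0.0657 × 0.5137/(1 − 0.5137) = 0.0694 mM.

0.0694 mM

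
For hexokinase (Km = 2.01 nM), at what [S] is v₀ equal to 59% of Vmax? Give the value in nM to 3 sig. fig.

2.89 nM

v/Vmax = [S]/(Km+[S]) = 0.59, so [S] = Km·0.59/(1 − 0.59) = 2.01 × 1.439.
[S] = 2.89 nM.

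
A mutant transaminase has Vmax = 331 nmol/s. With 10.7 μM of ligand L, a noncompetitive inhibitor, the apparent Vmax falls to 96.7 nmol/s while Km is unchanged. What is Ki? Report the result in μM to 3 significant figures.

4.42 μM

Noncompetitive: Vmax,app = Vmax/α with α = 1 + [I]/Ki.
α = Vmax/Vmax,app = 331/96.7 = 3.423.
Ki = [I]/(α − 1) = 10.7/2.423 = 4.42 μM.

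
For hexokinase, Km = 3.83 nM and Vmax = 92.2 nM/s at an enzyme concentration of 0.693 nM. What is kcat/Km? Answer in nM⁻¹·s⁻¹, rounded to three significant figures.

kcat = Vmax/[E]total = 92.2/0.693 = 133 s⁻¹.
kcat/Km = 133/3.83 = 34.7 nM⁻¹·s⁻¹.

34.7 nM⁻¹·s⁻¹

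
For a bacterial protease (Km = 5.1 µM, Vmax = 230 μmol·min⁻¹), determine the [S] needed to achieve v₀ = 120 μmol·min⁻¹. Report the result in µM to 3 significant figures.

The required fractional saturation is v/Vmax = 120/230 = 0.5217.
Then [S]/(Km+[S]) = 0.5217 ⇒ [S] = 5.1 × 0.5217/(1 − 0.5217) = 5.56 µM.

5.56 µM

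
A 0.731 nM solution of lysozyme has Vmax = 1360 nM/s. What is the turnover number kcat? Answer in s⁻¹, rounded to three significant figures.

kcat = Vmax/[E]total = 1360 nM/s / 0.731 nM = 1860 s⁻¹.

1860 s⁻¹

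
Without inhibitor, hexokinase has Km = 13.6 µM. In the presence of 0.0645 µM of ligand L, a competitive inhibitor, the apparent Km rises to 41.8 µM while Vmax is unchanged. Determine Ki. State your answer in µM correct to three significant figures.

Competitive: Km,app = α·Km with α = 1 + [I]/Ki.
α = Km,app/Km = 41.8/13.6 = 3.074.
Since α = 1 + [I]/Ki, [I]/Ki = 3.074 − 1 = 2.074 and Ki = 0.0645/2.074 = 0.0311 µM.

0.0311 µM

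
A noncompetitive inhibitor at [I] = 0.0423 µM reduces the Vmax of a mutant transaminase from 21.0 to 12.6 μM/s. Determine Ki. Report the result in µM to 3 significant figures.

0.0634 µM

Noncompetitive: Vmax,app = Vmax/α with α = 1 + [I]/Ki.
α = Vmax/Vmax,app = 21.0/12.6 = 1.667.
Ki = [I]/(α − 1) = 0.0423/0.6667 = 0.0634 µM.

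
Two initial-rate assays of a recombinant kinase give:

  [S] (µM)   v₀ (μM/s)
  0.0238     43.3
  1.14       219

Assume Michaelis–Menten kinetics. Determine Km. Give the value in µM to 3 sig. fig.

0.108 µM

From v = Vmax[S]/(Km+[S]), each point gives Vmax = v(Km+[S])/[S].
Equating: 43.3(Km+0.0238)/0.0238 = 219(Km+1.14)/1.14.
1819·Km + 43.3 = 192.1·Km + 219, so (1819 − 192.1)·Km = 219 − 43.3.
Km = 175.7/1627 = 0.108 µM; then Vmax = 43.3(0.108+0.0238)/0.0238 = 240 μM/s.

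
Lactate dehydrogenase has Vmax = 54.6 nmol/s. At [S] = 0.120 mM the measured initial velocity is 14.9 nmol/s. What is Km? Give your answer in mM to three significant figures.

From v = Vmax[S]/(Km+[S]), Km = [S](Vmax − v)/v.
Km = 0.120 × (54.6 − 14.9) / 14.9 = 4.764/14.9 = 0.320 mM.

0.320 mM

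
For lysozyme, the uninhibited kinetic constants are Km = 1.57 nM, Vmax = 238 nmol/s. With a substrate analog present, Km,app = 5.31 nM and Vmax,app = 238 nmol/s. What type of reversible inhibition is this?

competitive

Km increases (1.57 → 5.31 nM) while Vmax is unchanged — the hallmark of competitive inhibition.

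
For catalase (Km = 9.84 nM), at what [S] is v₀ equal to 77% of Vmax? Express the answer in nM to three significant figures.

v/Vmax = [S]/(Km+[S]) = 0.77, so [S] = Km·0.77/(1 − 0.77) = 9.84 × 3.348.
[S] = 32.9 nM.

32.9 nM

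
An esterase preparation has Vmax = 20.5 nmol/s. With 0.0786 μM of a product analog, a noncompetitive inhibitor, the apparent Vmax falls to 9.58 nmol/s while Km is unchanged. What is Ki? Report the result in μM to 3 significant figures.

Noncompetitive: Vmax,app = Vmax/α with α = 1 + [I]/Ki.
α = Vmax/Vmax,app = 20.5/9.58 = 2.140.
Since α = 1 + [I]/Ki, [I]/Ki = 2.140 − 1 = 1.140 and Ki = 0.0786/1.140 = 0.0690 μM.

0.0690 μM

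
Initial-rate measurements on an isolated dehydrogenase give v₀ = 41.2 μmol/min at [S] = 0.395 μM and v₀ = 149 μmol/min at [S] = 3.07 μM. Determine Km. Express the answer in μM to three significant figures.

From v = Vmax[S]/(Km+[S]), each point gives Vmax = v(Km+[S])/[S].
Equating: 41.2(Km+0.395)/0.395 = 149(Km+3.07)/3.07.
104.3·Km + 41.2 = 48.53·Km + 149, so (104.3 − 48.53)·Km = 149 − 41.2.
Km = 107.8/55.77 = 1.93 μM; then Vmax = 41.2(1.93+0.395)/0.395 = 243 μmol/min.

1.93 μM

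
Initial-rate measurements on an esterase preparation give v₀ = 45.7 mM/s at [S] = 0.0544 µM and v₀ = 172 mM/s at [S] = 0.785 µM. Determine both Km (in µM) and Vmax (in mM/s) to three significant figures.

Km = 0.203 µM; Vmax = 217 mM/s

In reciprocal form, 1/v = (Km/Vmax)·(1/[S]) + 1/Vmax. The two points give (1/[S], 1/v) = (18.38, 0.02188) and (1.274, 0.005814).
Slope = (0.02188 − 0.005814)/(18.38 − 1.274) = 0.0009392; intercept = 0.02188 − 0.0009392×18.38 = 0.004618.
Vmax = 1/intercept = 217 mM/s; Km = slope × Vmax = 0.0009392 × 217 = 0.203 µM.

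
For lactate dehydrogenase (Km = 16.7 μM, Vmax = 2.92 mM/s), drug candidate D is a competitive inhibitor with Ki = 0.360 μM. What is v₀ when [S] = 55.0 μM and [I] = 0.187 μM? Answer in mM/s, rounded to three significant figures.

α = 1 + [I]/Ki = 1 + 0.187/0.360 = 1.519.
For a competitive inhibitor, Vmax is unchanged and the apparent Km becomes α·Km: Km,app = 25.4 μM, Vmax,app = 2.92 mM/s.
v = Vmax,app·[S]/(Km,app + [S]) = 2.92 × 55.0/(25.4 + 55.0) = 2.00 mM/s.

2.00 mM/s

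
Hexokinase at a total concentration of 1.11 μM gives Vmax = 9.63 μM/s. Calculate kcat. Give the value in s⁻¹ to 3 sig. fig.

kcat = Vmax/[E]total = 9.63 μM/s / 1.11 μM = 8.68 s⁻¹.

8.68 s⁻¹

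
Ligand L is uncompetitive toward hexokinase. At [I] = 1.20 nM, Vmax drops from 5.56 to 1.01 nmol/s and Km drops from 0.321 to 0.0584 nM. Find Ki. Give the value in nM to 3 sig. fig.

0.266 nM

Uncompetitive: Vmax,app = Vmax/α (and Km,app = Km/α) with α = 1 + [I]/Ki.
α = Vmax/Vmax,app = 5.56/1.01 = 5.505.
Ki = [I]/(α − 1) = 1.20/4.505 = 0.266 nM.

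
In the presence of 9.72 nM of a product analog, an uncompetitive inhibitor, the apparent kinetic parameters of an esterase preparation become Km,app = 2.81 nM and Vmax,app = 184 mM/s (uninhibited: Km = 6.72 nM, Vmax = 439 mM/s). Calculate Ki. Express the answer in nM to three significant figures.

Uncompetitive: Vmax,app = Vmax/α (and Km,app = Km/α) with α = 1 + [I]/Ki.
α = Vmax/Vmax,app = 439/184 = 2.386.
Since α = 1 + [I]/Ki, [I]/Ki = 2.386 − 1 = 1.386 and Ki = 9.72/1.386 = 7.01 nM.

7.01 nM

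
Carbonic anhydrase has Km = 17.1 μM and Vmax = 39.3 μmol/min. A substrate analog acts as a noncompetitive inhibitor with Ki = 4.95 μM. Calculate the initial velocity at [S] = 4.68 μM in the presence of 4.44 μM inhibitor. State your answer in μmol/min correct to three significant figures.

4.45 μmol/min

With α = 1 + [I]/Ki = 1 + 4.44/4.95 = 1.897, the noncompetitive rate law is v = (Vmax/α)·[S] / (Km + [S]).
v = (39.3/1.897)×4.68 / (17.1 + 4.68) = 96.96/21.78 = 4.45 μmol/min.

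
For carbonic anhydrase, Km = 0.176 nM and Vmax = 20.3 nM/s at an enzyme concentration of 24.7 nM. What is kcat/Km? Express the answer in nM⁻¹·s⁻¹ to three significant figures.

kcat = Vmax/[E]total = 20.3/24.7 = 0.822 s⁻¹.
kcat/Km = 0.822/0.176 = 4.67 nM⁻¹·s⁻¹.

4.67 nM⁻¹·s⁻¹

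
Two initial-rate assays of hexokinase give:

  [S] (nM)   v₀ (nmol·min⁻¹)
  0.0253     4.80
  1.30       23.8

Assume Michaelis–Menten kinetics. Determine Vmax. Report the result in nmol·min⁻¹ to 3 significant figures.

In reciprocal form, 1/v = (Km/Vmax)·(1/[S]) + 1/Vmax. The two points give (1/[S], 1/v) = (39.53, 0.2083) and (0.7692, 0.04202).
Slope = (0.2083 − 0.04202)/(39.53 − 0.7692) = 0.004291; intercept = 0.2083 − 0.004291×39.53 = 0.03872.
Vmax = 1/intercept = 25.8 nmol·min⁻¹; Km = slope × Vmax = 0.004291 × 25.8 = 0.111 nM.

25.8 nmol·min⁻¹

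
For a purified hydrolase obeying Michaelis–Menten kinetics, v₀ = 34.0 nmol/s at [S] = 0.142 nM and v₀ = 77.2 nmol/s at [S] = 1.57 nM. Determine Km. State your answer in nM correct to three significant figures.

0.227 nM

From v = Vmax[S]/(Km+[S]), each point gives Vmax = v(Km+[S])/[S].
Equating: 34.0(Km+0.142)/0.142 = 77.2(Km+1.57)/1.57.
239.4·Km + 34.0 = 49.17·Km + 77.2, so (239.4 − 49.17)·Km = 77.2 − 34.0.
Km = 43.20/190.3 = 0.227 nM; then Vmax = 34.0(0.227+0.142)/0.142 = 88.4 nmol/s.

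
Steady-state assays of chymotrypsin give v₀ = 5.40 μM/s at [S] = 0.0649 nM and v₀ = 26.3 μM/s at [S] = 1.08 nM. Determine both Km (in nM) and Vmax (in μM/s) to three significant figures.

Km = 0.355 nM; Vmax = 34.9 μM/s

From v = Vmax[S]/(Km+[S]), each point gives Vmax = v(Km+[S])/[S].
Equating: 5.40(Km+0.0649)/0.0649 = 26.3(Km+1.08)/1.08.
83.20·Km + 5.40 = 24.35·Km + 26.3, so (83.20 − 24.35)·Km = 26.3 − 5.40.
Km = 20.90/58.85 = 0.355 nM; then Vmax = 5.40(0.355+0.0649)/0.0649 = 34.9 μM/s.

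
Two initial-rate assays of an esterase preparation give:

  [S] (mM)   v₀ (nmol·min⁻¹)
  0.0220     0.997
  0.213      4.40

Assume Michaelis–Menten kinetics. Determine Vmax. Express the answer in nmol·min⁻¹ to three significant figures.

In reciprocal form, 1/v = (Km/Vmax)·(1/[S]) + 1/Vmax. The two points give (1/[S], 1/v) = (45.45, 1.003) and (4.695, 0.2273).
Slope = (1.003 − 0.2273)/(45.45 − 4.695) = 0.01903; intercept = 1.003 − 0.01903×45.45 = 0.1379.
Vmax = 1/intercept = 7.25 nmol·min⁻¹; Km = slope × Vmax = 0.01903 × 7.25 = 0.138 mM.

7.25 nmol·min⁻¹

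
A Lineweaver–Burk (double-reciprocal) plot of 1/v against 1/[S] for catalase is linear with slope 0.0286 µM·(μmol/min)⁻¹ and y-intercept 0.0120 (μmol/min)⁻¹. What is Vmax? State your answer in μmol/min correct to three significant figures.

83.3 μmol/min

The y-intercept of a Lineweaver–Burk plot equals 1/Vmax, so Vmax = 1/0.0120 = 83.3 μmol/min.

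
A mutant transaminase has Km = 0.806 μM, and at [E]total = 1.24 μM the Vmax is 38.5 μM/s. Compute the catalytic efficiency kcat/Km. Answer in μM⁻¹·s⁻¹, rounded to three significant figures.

kcat = Vmax/[E]total = 38.5/1.24 = 31.0 s⁻¹.
kcat/Km = 31.0/0.806 = 38.5 μM⁻¹·s⁻¹.

38.5 μM⁻¹·s⁻¹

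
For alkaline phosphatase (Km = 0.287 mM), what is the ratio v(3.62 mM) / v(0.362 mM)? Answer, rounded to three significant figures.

The fractional saturations are [S]/(Km+[S]) = 0.362/0.6490 = 0.5578 and 3.62/3.907 = 0.9265.
v₂/v₁ is just their ratio: 0.9265/0.5578 = 1.66.

1.66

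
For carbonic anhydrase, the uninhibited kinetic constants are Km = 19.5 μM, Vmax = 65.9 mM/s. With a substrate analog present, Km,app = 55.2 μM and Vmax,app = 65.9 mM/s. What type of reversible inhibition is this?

competitive

Km increases (19.5 → 55.2 μM) while Vmax is unchanged — the hallmark of competitive inhibition.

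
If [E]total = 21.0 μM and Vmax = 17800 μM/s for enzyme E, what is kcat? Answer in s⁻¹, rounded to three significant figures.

848 s⁻¹

kcat = Vmax/[E]total = 17800 μM/s / 21.0 μM = 848 s⁻¹.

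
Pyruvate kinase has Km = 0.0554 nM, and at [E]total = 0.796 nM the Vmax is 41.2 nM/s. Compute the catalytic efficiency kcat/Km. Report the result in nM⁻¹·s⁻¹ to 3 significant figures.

934 nM⁻¹·s⁻¹

kcat = Vmax/[E]total = 41.2/0.796 = 51.8 s⁻¹.
kcat/Km = 51.8/0.0554 = 934 nM⁻¹·s⁻¹.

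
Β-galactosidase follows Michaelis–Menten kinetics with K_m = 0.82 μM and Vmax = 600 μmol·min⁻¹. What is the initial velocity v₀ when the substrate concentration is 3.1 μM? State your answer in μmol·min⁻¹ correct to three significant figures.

474 μmol·min⁻¹

v = Vmax·[S]/(Km + [S]) = 600 × 3.1 / (0.82 + 3.1)
  = 1860 / 3.920 = 474 μmol·min⁻¹.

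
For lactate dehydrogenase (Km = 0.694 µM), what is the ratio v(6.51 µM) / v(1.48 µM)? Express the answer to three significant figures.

Since Vmax cancels, v₂/v₁ = [S]₂(Km+[S]₁) / [S]₁(Km+[S]₂).
= 6.51×(0.694+1.48) / (1.48×(0.694+6.51)) = 14.15/10.66 = 1.33.

1.33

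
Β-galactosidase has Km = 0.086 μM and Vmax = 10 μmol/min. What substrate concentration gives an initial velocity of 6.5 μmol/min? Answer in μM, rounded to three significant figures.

Rearranging v = Vmax[S]/(Km+[S]) gives [S] = Km·v/(Vmax − v).
[S] = 0.086 × 6.5 / (10 − 6.5) = 0.5590/3.500 = 0.160 μM.

0.160 μM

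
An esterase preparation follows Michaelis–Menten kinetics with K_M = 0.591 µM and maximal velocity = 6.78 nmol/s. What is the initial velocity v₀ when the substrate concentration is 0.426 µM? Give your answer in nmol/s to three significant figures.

2.84 nmol/s

[S]/(Km+[S]) = 0.426/1.017 = 0.4189, the fractional saturation.
v = 0.4189 × Vmax = 0.4189 × 6.78 = 2.84 nmol/s.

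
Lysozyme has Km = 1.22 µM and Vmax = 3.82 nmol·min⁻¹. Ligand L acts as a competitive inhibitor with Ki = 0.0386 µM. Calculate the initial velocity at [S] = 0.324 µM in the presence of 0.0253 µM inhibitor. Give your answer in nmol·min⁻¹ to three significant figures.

0.528 nmol·min⁻¹

α = 1 + [I]/Ki = 1 + 0.0253/0.0386 = 1.655.
For a competitive inhibitor, Vmax is unchanged and the apparent Km becomes α·Km: Km,app = 2.02 µM, Vmax,app = 3.82 nmol·min⁻¹.
v = Vmax,app·[S]/(Km,app + [S]) = 3.82 × 0.324/(2.02 + 0.324) = 0.528 nmol·min⁻¹.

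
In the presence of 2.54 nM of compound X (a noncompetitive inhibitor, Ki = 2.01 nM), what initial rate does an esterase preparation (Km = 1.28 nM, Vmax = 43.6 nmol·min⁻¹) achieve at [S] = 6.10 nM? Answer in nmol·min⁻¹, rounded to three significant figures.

15.9 nmol·min⁻¹

α = 1 + [I]/Ki = 1 + 2.54/2.01 = 2.264.
For a noncompetitive inhibitor, Vmax is reduced to Vmax/α while Km is unchanged: Km,app = 1.28 nM, Vmax,app = 19.3 nmol·min⁻¹.
v = Vmax,app·[S]/(Km,app + [S]) = 19.3 × 6.10/(1.28 + 6.10) = 15.9 nmol·min⁻¹.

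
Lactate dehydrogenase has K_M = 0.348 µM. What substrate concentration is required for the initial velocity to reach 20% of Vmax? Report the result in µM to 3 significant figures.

v/Vmax = [S]/(Km+[S]) = 0.2, so [S] = Km·0.2/(1 − 0.2) = 0.348 × 0.2500.
[S] = 0.0870 µM.

0.0870 µM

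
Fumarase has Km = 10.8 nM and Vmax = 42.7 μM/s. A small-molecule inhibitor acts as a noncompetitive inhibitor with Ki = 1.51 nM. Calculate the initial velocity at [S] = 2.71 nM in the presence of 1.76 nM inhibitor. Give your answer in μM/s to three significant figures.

α = 1 + [I]/Ki = 1 + 1.76/1.51 = 2.166.
For a noncompetitive inhibitor, Vmax is reduced to Vmax/α while Km is unchanged: Km,app = 10.8 nM, Vmax,app = 19.7 μM/s.
v = Vmax,app·[S]/(Km,app + [S]) = 19.7 × 2.71/(10.8 + 2.71) = 3.96 μM/s.

3.96 μM/s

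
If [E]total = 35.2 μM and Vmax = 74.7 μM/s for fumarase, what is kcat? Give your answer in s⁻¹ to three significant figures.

kcat = Vmax/[E]total = 74.7 μM/s / 35.2 μM = 2.12 s⁻¹.

2.12 s⁻¹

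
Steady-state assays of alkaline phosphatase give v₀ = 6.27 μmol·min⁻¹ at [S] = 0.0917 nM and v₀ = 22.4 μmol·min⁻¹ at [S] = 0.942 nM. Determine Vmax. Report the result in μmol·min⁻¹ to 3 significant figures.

From v = Vmax[S]/(Km+[S]), each point gives Vmax = v(Km+[S])/[S].
Equating: 6.27(Km+0.0917)/0.0917 = 22.4(Km+0.942)/0.942.
68.38·Km + 6.27 = 23.78·Km + 22.4, so (68.38 − 23.78)·Km = 22.4 − 6.27.
Km = 16.13/44.60 = 0.362 nM; then Vmax = 6.27(0.362+0.0917)/0.0917 = 31.0 μmol·min⁻¹.

31.0 μmol·min⁻¹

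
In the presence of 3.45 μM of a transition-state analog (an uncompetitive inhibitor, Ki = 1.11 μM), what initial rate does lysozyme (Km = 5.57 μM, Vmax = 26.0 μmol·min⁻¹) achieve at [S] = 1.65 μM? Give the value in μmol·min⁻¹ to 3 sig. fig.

3.47 μmol·min⁻¹

α = 1 + [I]/Ki = 1 + 3.45/1.11 = 4.108.
For an uncompetitive inhibitor, both parameters are divided by α, giving Vmax/α and Km/α: Km,app = 1.36 μM, Vmax,app = 6.33 μmol·min⁻¹.
v = Vmax,app·[S]/(Km,app + [S]) = 6.33 × 1.65/(1.36 + 1.65) = 3.47 μmol·min⁻¹.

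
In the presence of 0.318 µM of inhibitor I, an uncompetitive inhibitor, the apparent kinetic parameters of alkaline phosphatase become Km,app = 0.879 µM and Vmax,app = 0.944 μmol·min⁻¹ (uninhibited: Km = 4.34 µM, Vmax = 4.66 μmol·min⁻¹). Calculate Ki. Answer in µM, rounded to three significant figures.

0.0808 µM

Uncompetitive: Vmax,app = Vmax/α (and Km,app = Km/α) with α = 1 + [I]/Ki.
α = Vmax/Vmax,app = 4.66/0.944 = 4.936.
Since α = 1 + [I]/Ki, [I]/Ki = 4.936 − 1 = 3.936 and Ki = 0.318/3.936 = 0.0808 µM.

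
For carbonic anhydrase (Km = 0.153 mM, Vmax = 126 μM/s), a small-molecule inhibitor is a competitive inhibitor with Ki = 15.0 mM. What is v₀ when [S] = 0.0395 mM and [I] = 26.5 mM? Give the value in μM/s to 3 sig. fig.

α = 1 + [I]/Ki = 1 + 26.5/15.0 = 2.767.
For a competitive inhibitor, Vmax is unchanged and the apparent Km becomes α·Km: Km,app = 0.423 mM, Vmax,app = 126 μM/s.
v = Vmax,app·[S]/(Km,app + [S]) = 126 × 0.0395/(0.423 + 0.0395) = 10.8 μM/s.

10.8 μM/s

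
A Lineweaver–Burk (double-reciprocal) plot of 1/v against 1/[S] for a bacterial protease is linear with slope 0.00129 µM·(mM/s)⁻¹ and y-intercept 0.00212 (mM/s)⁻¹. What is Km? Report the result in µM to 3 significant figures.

y-intercept = 1/Vmax ⇒ Vmax = 472 mM/s; slope = Km/Vmax ⇒ Km = slope × Vmax.
Km = 0.00129 × 472 = 0.608 µM.

0.608 µM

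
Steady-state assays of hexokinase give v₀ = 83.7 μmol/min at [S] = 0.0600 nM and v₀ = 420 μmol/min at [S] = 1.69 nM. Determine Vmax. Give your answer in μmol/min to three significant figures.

493 μmol/min

In reciprocal form, 1/v = (Km/Vmax)·(1/[S]) + 1/Vmax. The two points give (1/[S], 1/v) = (16.67, 0.01195) and (0.5917, 0.002381).
Slope = (0.01195 − 0.002381)/(16.67 − 0.5917) = 0.0005951; intercept = 0.01195 − 0.0005951×16.67 = 0.002029.
Vmax = 1/intercept = 493 μmol/min; Km = slope × Vmax = 0.0005951 × 493 = 0.293 nM.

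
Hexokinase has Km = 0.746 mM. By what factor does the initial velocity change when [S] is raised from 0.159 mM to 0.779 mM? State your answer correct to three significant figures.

2.91

The fractional saturations are [S]/(Km+[S]) = 0.159/0.9050 = 0.1757 and 0.779/1.525 = 0.5108.
v₂/v₁ is just their ratio: 0.5108/0.1757 = 2.91.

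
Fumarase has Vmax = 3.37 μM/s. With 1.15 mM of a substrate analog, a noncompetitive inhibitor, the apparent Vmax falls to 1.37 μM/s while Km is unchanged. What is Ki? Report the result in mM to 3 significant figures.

Noncompetitive: Vmax,app = Vmax/α with α = 1 + [I]/Ki.
α = Vmax/Vmax,app = 3.37/1.37 = 2.460.
Ki = [I]/(α − 1) = 1.15/1.460 = 0.788 mM.

0.788 mM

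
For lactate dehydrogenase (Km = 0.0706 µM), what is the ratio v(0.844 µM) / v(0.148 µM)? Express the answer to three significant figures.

1.36

Since Vmax cancels, v₂/v₁ = [S]₂(Km+[S]₁) / [S]₁(Km+[S]₂).
= 0.844×(0.0706+0.148) / (0.148×(0.0706+0.844)) = 0.1845/0.1354 = 1.36.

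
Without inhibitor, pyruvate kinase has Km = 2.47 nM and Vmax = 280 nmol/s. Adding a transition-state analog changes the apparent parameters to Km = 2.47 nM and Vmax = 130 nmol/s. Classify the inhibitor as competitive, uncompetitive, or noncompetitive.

Vmax decreases (280 → 130 nmol/s) while Km is unchanged — pure noncompetitive inhibition.

noncompetitive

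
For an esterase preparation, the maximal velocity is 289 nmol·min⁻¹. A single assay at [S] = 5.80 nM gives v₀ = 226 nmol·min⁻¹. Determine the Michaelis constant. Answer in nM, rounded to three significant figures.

1.62 nM

v/Vmax = 226/289 = 0.7820 = [S]/(Km+[S]).
So Km + [S] = [S]/0.7820 = 7.417 nM, giving Km = 7.417 − 5.80 = 1.62 nM.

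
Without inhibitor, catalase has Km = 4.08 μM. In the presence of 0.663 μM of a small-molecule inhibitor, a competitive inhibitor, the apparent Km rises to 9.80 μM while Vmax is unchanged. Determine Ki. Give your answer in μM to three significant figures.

Competitive: Km,app = α·Km with α = 1 + [I]/Ki.
α = Km,app/Km = 9.80/4.08 = 2.402.
Since α = 1 + [I]/Ki, [I]/Ki = 2.402 − 1 = 1.402 and Ki = 0.663/1.402 = 0.473 μM.

0.473 μM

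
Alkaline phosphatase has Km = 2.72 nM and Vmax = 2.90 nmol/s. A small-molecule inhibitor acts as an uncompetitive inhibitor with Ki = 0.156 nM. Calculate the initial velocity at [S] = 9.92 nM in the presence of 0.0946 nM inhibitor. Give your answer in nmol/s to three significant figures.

1.54 nmol/s

α = 1 + [I]/Ki = 1 + 0.0946/0.156 = 1.606.
For an uncompetitive inhibitor, both parameters are divided by α, giving Vmax/α and Km/α: Km,app = 1.69 nM, Vmax,app = 1.81 nmol/s.
v = Vmax,app·[S]/(Km,app + [S]) = 1.81 × 9.92/(1.69 + 9.92) = 1.54 nmol/s.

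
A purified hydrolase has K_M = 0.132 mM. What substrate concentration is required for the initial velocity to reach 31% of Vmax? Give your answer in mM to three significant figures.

0.0593 mM

v/Vmax = [S]/(Km+[S]) = 0.31, so [S] = Km·0.31/(1 − 0.31) = 0.132 × 0.4493.
[S] = 0.0593 mM.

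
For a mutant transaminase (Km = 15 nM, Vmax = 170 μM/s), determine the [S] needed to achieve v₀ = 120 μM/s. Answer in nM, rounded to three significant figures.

36.0 nM

The required fractional saturation is v/Vmax = 120/170 = 0.7059.
Then [S]/(Km+[S]) = 0.7059 ⇒ [S] = 15 × 0.7059/(1 − 0.7059) = 36.0 nM.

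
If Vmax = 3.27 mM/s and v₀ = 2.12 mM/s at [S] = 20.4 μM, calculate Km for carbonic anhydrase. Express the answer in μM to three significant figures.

11.1 μM

v/Vmax = 2.12/3.27 = 0.6483 = [S]/(Km+[S]).
So Km + [S] = [S]/0.6483 = 31.47 μM, giving Km = 31.47 − 20.4 = 11.1 μM.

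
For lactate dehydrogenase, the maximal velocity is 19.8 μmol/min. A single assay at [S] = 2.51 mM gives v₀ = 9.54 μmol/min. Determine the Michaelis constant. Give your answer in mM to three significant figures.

From v = Vmax[S]/(Km+[S]), Km = [S](Vmax − v)/v.
Km = 2.51 × (19.8 − 9.54) / 9.54 = 25.75/9.54 = 2.70 mM.

2.70 mM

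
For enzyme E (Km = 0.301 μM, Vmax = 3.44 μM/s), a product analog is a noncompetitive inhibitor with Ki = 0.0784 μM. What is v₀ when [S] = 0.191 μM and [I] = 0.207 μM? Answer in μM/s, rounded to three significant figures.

With α = 1 + [I]/Ki = 1 + 0.207/0.0784 = 3.640, the noncompetitive rate law is v = (Vmax/α)·[S] / (Km + [S]).
v = (3.44/3.640)×0.191 / (0.301 + 0.191) = 0.1805/0.4920 = 0.367 μM/s.

0.367 μM/s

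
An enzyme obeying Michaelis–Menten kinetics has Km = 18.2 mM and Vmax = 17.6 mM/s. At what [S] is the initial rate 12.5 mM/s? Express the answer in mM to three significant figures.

The required fractional saturation is v/Vmax = 12.5/17.6 = 0.7102.
Then [S]/(Km+[S]) = 0.7102 ⇒ [S] = 18.2 × 0.7102/(1 − 0.7102) = 44.6 mM.

44.6 mM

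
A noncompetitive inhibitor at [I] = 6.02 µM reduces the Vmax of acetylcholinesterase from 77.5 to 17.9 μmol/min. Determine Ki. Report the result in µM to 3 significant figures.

Noncompetitive: Vmax,app = Vmax/α with α = 1 + [I]/Ki.
α = Vmax/Vmax,app = 77.5/17.9 = 4.330.
Ki = [I]/(α − 1) = 6.02/3.330 = 1.81 µM.

1.81 µM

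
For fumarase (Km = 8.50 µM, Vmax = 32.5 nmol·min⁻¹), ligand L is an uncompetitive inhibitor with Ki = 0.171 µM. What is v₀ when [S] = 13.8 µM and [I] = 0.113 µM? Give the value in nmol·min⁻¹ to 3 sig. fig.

14.3 nmol·min⁻¹

With α = 1 + [I]/Ki = 1 + 0.113/0.171 = 1.661, the uncompetitive rate law is v = (Vmax/α)·[S] / (Km/α + [S]).
v = (32.5/1.661)×13.8 / (8.50/1.661 + 13.8) = 270.0/18.92 = 14.3 nmol·min⁻¹.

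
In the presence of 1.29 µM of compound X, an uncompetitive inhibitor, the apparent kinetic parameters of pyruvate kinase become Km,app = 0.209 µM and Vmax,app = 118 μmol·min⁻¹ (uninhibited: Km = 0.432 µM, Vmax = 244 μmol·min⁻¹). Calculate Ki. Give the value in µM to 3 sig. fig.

1.21 µM

Uncompetitive: Vmax,app = Vmax/α (and Km,app = Km/α) with α = 1 + [I]/Ki.
α = Vmax/Vmax,app = 244/118 = 2.068.
Since α = 1 + [I]/Ki, [I]/Ki = 2.068 − 1 = 1.068 and Ki = 1.29/1.068 = 1.21 µM.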